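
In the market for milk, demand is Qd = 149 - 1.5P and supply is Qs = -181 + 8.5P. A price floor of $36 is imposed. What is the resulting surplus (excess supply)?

Surplus = 30

Equilibrium price would be P* = 33, so the floor at 36 binds.
At P = 36: Qd = 95, Qs = 125.
Surplus = 125 − 95 = 30.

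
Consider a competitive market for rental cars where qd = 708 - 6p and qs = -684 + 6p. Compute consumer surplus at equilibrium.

Equilibrium: 708 - 6p = -684 + 6p gives p* = 116, q* = 12.
Demand choke price (qd = 0): p = 118.
CS = ½(118 − 116)(12) = 12.

Consumer surplus = 12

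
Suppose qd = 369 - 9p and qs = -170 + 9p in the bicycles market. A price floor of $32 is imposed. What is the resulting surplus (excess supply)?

Surplus = 37

Equilibrium price would be p* = 539/18, so the floor at 32 binds.
At p = 32: qd = 81, qs = 118.
Surplus = 118 − 81 = 37.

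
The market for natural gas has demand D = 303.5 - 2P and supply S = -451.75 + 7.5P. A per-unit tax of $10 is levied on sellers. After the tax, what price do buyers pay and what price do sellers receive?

Buyers pay 3321/38, sellers receive 2941/38

Pre-tax equilibrium: P* = 79.5, Q* = 144.5.
Tax on sellers shifts supply to S = -451.75 + 7.5(P − 10) = -526.75 + 7.5P.
303.5 - 2P = -526.75 + 7.5P gives buyer price Pb = 3321/38; sellers receive Ps = 3321/38 − 10 = 2941/38.
New quantity: Q = 303.5 − 2(3321/38) = 4891/38.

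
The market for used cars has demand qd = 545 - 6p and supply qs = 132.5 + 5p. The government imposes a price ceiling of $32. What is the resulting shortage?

Equilibrium price would be p* = 37.5, so the ceiling at 32 binds.
At p = 32: qd = 545 − 6(32) = 353, qs = 132.5 + 5(32) = 292.5.
Shortage = 353 − 292.5 = 60.5.

Shortage = 60.5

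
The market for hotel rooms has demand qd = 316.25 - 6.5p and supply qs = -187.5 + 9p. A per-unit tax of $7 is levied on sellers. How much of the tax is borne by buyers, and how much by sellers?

Buyers bear 126/31, sellers bear 91/31

Pre-tax equilibrium: p* = 32.5, q* = 105.
Tax on sellers shifts supply to qs = -187.5 + 9(p − 7) = -250.5 + 9p.
316.25 - 6.5p = -250.5 + 9p gives buyer price pb = 2267/62; sellers receive ps = 2267/62 − 7 = 1833/62.
New quantity: q = 316.25 − 6.5(2267/62) = 2436/31.
Buyer burden = 2267/62 − 32.5 = 126/31; seller burden = 32.5 − 1833/62 = 91/31.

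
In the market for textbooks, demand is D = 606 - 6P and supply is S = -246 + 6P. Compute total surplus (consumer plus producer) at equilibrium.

Total surplus = 5400

Equilibrium: 606 - 6P = -246 + 6P gives P* = 71, Q* = 180.
Demand choke price: P = 101; supply starts at P = 41.
CS = ½(101 − 71)(180) = 2700; PS = ½(71 − 41)(180) = 2700.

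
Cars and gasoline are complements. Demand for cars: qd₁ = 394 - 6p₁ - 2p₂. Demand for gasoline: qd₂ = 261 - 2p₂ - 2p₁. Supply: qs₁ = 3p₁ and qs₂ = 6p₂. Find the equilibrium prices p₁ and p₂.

p₁ = 1315/34, p₂ = 1561/68

Market 1: 394 - 6p₁ - 2p₂ = 3p₁ → 9p₁ + 2p₂ = 394.
Market 2: 8p₂ + 2p₁ = 261.
Eliminating p₂: 8×(1) − 2×(2) gives 68p₁ = 2630, so p₁ = 1315/34.
Back-substitute into (2): p₂ = (261 − 2×1315/34) / 8 = 1561/68.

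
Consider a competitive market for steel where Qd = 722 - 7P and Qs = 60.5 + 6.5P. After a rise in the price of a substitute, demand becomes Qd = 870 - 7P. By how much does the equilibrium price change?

Original equilibrium: P* = 49, Q* = 379.
New equilibrium: 870 - 7P = 60.5 + 6.5P, so 809.5 = 13.5P and P' = 1619/27; Q' = 870 − 7(1619/27) = 12157/27.
Change in price: 1619/27 − 49 = 296/27.

ΔP = 296/27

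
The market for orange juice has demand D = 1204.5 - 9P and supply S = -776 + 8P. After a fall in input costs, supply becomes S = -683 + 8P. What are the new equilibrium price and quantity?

Original equilibrium: P* = 116.5, Q* = 156.
New equilibrium: 1204.5 - 9P = -683 + 8P, so 1887.5 = 17P and P' = 3775/34; Q' = 1204.5 − 9(3775/34) = 3489/17.

P' = 3775/34, Q' = 3489/17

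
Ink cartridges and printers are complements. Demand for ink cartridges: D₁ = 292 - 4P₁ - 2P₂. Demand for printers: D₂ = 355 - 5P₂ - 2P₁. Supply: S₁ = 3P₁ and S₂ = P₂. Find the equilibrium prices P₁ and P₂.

Market 1: 292 - 4P₁ - 2P₂ = 3P₁ → 7P₁ + 2P₂ = 292.
Market 2: 6P₂ + 2P₁ = 355.
Eliminating P₂: 6×(1) − 2×(2) gives 38P₁ = 1042, so P₁ = 521/19.
Back-substitute into (2): P₂ = (355 − 2×521/19) / 6 = 1901/38.

P₁ = 521/19, P₂ = 1901/38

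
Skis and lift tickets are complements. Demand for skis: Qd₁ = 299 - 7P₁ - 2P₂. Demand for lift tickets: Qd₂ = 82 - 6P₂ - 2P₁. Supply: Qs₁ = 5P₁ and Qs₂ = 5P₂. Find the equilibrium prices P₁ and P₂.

Market 1: 299 - 7P₁ - 2P₂ = 5P₁ → 12P₁ + 2P₂ = 299.
Market 2: 11P₂ + 2P₁ = 82.
Eliminating P₂: 11×(1) − 2×(2) gives 128P₁ = 3125, so P₁ = 24.4140625.
Back-substitute into (2): P₂ = (82 − 2×24.4140625) / 11 = 3.015625.

P₁ = 24.4140625, P₂ = 3.015625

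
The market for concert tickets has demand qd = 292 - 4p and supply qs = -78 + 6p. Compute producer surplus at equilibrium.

Producer surplus = 1728

Equilibrium: 292 - 4p = -78 + 6p gives p* = 37, q* = 144.
Supply starts at p = 13 (where qs = 0).
PS = ½(37 − 13)(144) = 1728.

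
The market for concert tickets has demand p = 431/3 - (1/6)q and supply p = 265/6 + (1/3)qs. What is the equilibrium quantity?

q* = 199

Set the two price expressions equal: 431/3 - (1/6)q = 265/6 + (1/3)q.
99.5 = 0.5q, so q* = 199.
p* = 431/3 − (1/6)(199) = 110.5.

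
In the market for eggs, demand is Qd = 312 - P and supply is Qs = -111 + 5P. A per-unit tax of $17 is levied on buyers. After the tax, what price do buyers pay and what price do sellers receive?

Pre-tax equilibrium: P* = 70.5, Q* = 241.5.
Tax on buyers shifts demand to Qd = 312 − 1(P + 17) = 295 - P.
295 - P = -111 + 5P gives seller price Ps = 203/3; buyers pay Pb = 203/3 + 17 = 254/3.
New quantity: Q = 312 − 1(254/3) = 682/3.

Buyers pay 254/3, sellers receive 203/3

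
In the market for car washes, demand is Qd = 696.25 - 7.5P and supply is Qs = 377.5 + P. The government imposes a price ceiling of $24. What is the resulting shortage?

Shortage = 114.75

Equilibrium price would be P* = 37.5, so the ceiling at 24 binds.
At P = 24: Qd = 696.25 − 7.5(24) = 516.25, Qs = 377.5 + 1(24) = 401.5.
Shortage = 516.25 − 401.5 = 114.75.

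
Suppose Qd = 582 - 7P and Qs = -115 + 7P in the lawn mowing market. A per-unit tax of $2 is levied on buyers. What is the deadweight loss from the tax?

Deadweight loss = 7

Pre-tax equilibrium: P* = 697/14, Q* = 233.5.
Tax on buyers shifts demand to Qd = 582 − 7(P + 2) = 568 - 7P.
568 - 7P = -115 + 7P gives seller price Ps = 683/14; buyers pay Pb = 683/14 + 2 = 711/14.
New quantity: Q = 582 − 7(711/14) = 226.5.
DWL = ½ × 2 × (233.5 − 226.5) = 7.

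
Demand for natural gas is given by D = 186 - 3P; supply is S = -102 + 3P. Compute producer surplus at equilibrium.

Producer surplus = 294

Equilibrium: 186 - 3P = -102 + 3P gives P* = 48, Q* = 42.
Supply starts at P = 34 (where S = 0).
PS = ½(48 − 34)(42) = 294.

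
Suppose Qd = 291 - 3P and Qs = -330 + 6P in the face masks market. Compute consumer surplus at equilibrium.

Equilibrium: 291 - 3P = -330 + 6P gives P* = 69, Q* = 84.
Demand choke price (Qd = 0): P = 97.
CS = ½(97 − 69)(84) = 1176.

Consumer surplus = 1176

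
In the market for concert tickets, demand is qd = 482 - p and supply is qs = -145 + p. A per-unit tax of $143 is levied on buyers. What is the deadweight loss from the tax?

Pre-tax equilibrium: p* = 313.5, q* = 168.5.
Tax on buyers shifts demand to qd = 482 − 1(p + 143) = 339 - p.
339 - p = -145 + p gives seller price ps = 242; buyers pay pb = 242 + 143 = 385.
New quantity: q = 482 − 1(385) = 97.
DWL = ½ × 143 × (168.5 − 97) = 5112.25.

Deadweight loss = 5112.25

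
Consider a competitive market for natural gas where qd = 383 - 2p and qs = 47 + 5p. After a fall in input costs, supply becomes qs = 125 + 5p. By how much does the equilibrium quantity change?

Δq = 156/7

Original equilibrium: p* = 48, q* = 287.
New equilibrium: 383 - 2p = 125 + 5p, so 258 = 7p and p' = 258/7; q' = 383 − 2(258/7) = 2165/7.
Change in quantity: 2165/7 − 287 = 156/7.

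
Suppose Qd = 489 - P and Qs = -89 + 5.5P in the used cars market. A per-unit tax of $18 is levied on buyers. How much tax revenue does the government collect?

Tax revenue = 90054/13

Pre-tax equilibrium: P* = 1156/13, Q* = 5201/13.
Tax on buyers shifts demand to Qd = 489 − 1(P + 18) = 471 - P.
471 - P = -89 + 5.5P gives seller price Ps = 1120/13; buyers pay Pb = 1120/13 + 18 = 1354/13.
New quantity: Q = 489 − 1(1354/13) = 5003/13.
Revenue = 18 × 5003/13 = 90054/13.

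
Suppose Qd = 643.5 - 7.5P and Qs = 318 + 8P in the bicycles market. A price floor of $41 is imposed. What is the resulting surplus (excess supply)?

Equilibrium price would be P* = 21, so the floor at 41 binds.
At P = 41: Qd = 336, Qs = 646.
Surplus = 646 − 336 = 310.

Surplus = 310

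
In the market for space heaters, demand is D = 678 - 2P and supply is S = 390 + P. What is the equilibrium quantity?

Set D = S: 678 - 2P = 390 + P.
288 = 3P, so P* = 96.
Q* = 678 − 2(96) = 486.

Q* = 486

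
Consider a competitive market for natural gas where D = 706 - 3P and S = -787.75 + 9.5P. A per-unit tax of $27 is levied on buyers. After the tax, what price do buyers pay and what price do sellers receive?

Buyers pay $140.02, sellers receive $113.02

Pre-tax equilibrium: P* = 119.5, Q* = 347.5.
Tax on buyers shifts demand to D = 706 − 3(P + 27) = 625 - 3P.
625 - 3P = -787.75 + 9.5P gives seller price Ps = 113.02; buyers pay Pb = 113.02 + 27 = 140.02.
New quantity: Q = 706 − 3(140.02) = 285.94.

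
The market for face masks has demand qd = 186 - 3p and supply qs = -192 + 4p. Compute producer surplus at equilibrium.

Producer surplus = 72

Equilibrium: 186 - 3p = -192 + 4p gives p* = 54, q* = 24.
Supply starts at p = 48 (where qs = 0).
PS = ½(54 − 48)(24) = 72.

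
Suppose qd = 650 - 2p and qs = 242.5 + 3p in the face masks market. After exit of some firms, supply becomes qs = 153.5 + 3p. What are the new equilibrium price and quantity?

p' = 99.3, q' = 451.4

Original equilibrium: p* = 81.5, q* = 487.
New equilibrium: 650 - 2p = 153.5 + 3p, so 496.5 = 5p and p' = 99.3; q' = 650 − 2(99.3) = 451.4.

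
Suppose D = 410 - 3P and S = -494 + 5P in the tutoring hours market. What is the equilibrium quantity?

Set D = S: 410 - 3P = -494 + 5P.
904 = 8P, so P* = 113.
Q* = 410 − 3(113) = 71.

Q* = 71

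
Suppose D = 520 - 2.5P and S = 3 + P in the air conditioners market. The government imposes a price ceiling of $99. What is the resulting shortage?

Shortage = 170.5

Equilibrium price would be P* = 1034/7, so the ceiling at 99 binds.
At P = 99: D = 520 − 2.5(99) = 272.5, S = 3 + 1(99) = 102.
Shortage = 272.5 − 102 = 170.5.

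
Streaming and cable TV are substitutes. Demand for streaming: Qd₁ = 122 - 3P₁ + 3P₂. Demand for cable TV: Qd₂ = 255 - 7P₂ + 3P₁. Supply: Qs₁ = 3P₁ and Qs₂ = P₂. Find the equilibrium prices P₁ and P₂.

Market 1: 122 - 3P₁ + 3P₂ = 3P₁ → 6P₁ - 3P₂ = 122.
Market 2: 8P₂ - 3P₁ = 255.
Eliminating P₂: 8×(1) + 3×(2) gives 39P₁ = 1741, so P₁ = 1741/39.
Back-substitute into (2): P₂ = (255 + 3×1741/39) / 8 = 632/13.

P₁ = 1741/39, P₂ = 632/13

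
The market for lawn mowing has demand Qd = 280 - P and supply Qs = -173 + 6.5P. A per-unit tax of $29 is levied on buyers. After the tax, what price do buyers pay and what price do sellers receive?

Pre-tax equilibrium: P* = 60.4, Q* = 219.6.
Tax on buyers shifts demand to Qd = 280 − 1(P + 29) = 251 - P.
251 - P = -173 + 6.5P gives seller price Ps = 848/15; buyers pay Pb = 848/15 + 29 = 1283/15.
New quantity: Q = 280 − 1(1283/15) = 2917/15.

Buyers pay 1283/15, sellers receive 848/15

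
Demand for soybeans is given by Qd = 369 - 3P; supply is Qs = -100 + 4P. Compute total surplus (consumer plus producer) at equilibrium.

Equilibrium: 369 - 3P = -100 + 4P gives P* = 67, Q* = 168.
Demand choke price: P = 123; supply starts at P = 25.
CS = ½(123 − 67)(168) = 4704; PS = ½(67 − 25)(168) = 3528.

Total surplus = 8232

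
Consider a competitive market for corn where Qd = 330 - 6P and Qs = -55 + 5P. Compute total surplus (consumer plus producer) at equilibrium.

Equilibrium: 330 - 6P = -55 + 5P gives P* = 35, Q* = 120.
Demand choke price: P = 55; supply starts at P = 11.
CS = ½(55 − 35)(120) = 1200; PS = ½(35 − 11)(120) = 1440.

Total surplus = 2640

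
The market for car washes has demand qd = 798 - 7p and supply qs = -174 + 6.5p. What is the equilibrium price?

Set qd = qs: 798 - 7p = -174 + 6.5p.
972 = 13.5p, so p* = 72.
q* = 798 − 7(72) = 294.

p* = 72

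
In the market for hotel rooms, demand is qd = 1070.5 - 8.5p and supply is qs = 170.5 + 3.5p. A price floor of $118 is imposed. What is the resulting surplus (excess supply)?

Surplus = 516

Equilibrium price would be p* = 75, so the floor at 118 binds.
At p = 118: qd = 67.5, qs = 583.5.
Surplus = 583.5 − 67.5 = 516.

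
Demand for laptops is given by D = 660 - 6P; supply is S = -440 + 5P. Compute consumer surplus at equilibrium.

Equilibrium: 660 - 6P = -440 + 5P gives P* = 100, Q* = 60.
Demand choke price (D = 0): P = 110.
CS = ½(110 − 100)(60) = 300.

Consumer surplus = 300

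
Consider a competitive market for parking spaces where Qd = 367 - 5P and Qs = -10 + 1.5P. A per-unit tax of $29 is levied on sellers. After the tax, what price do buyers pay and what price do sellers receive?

Pre-tax equilibrium: P* = 58, Q* = 77.
Tax on sellers shifts supply to Qs = -10 + 1.5(P − 29) = -53.5 + 1.5P.
367 - 5P = -53.5 + 1.5P gives buyer price Pb = 841/13; sellers receive Ps = 841/13 − 29 = 464/13.
New quantity: Q = 367 − 5(841/13) = 566/13.

Buyers pay 841/13, sellers receive 464/13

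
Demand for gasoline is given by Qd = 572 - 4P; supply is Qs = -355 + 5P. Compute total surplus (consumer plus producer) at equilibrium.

Equilibrium: 572 - 4P = -355 + 5P gives P* = 103, Q* = 160.
Demand choke price: P = 143; supply starts at P = 71.
CS = ½(143 − 103)(160) = 3200; PS = ½(103 − 71)(160) = 2560.

Total surplus = 5760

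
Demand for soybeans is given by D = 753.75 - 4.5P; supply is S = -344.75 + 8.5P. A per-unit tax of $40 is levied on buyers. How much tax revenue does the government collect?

Tax revenue = 133020/13

Pre-tax equilibrium: P* = 84.5, Q* = 373.5.
Tax on buyers shifts demand to D = 753.75 − 4.5(P + 40) = 573.75 - 4.5P.
573.75 - 4.5P = -344.75 + 8.5P gives seller price Ps = 1837/26; buyers pay Pb = 1837/26 + 40 = 2877/26.
New quantity: Q = 753.75 − 4.5(2877/26) = 6651/26.
Revenue = 40 × 6651/26 = 133020/13.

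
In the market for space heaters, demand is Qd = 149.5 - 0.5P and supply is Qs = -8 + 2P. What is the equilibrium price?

P* = 63

Set Qd = Qs: 149.5 - 0.5P = -8 + 2P.
157.5 = 2.5P, so P* = 63.
Q* = 149.5 − 0.5(63) = 118.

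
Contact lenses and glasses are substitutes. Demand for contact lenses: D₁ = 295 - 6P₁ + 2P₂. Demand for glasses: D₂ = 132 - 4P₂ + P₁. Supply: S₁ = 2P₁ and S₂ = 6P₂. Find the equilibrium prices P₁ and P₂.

Market 1: 295 - 6P₁ + 2P₂ = 2P₁ → 8P₁ - 2P₂ = 295.
Market 2: 10P₂ - P₁ = 132.
Eliminating P₂: 10×(1) + 2×(2) gives 78P₁ = 3214, so P₁ = 1607/39.
Back-substitute into (2): P₂ = (132 + 1×1607/39) / 10 = 1351/78.

P₁ = 1607/39, P₂ = 1351/78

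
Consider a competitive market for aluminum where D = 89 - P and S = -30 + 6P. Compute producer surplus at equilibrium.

Equilibrium: 89 - P = -30 + 6P gives P* = 17, Q* = 72.
Supply starts at P = 5 (where S = 0).
PS = ½(17 − 5)(72) = 432.

Producer surplus = 432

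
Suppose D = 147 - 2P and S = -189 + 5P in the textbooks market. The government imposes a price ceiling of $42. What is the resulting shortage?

Equilibrium price would be P* = 48, so the ceiling at 42 binds.
At P = 42: D = 147 − 2(42) = 63, S = -189 + 5(42) = 21.
Shortage = 63 − 21 = 42.

Shortage = 42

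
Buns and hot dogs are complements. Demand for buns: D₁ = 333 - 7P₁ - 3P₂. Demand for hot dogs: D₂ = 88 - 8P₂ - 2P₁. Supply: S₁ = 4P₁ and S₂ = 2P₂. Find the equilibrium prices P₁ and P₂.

Market 1: 333 - 7P₁ - 3P₂ = 4P₁ → 11P₁ + 3P₂ = 333.
Market 2: 10P₂ + 2P₁ = 88.
Eliminating P₂: 10×(1) − 3×(2) gives 104P₁ = 3066, so P₁ = 1533/52.
Back-substitute into (2): P₂ = (88 − 2×1533/52) / 10 = 151/52.

P₁ = 1533/52, P₂ = 151/52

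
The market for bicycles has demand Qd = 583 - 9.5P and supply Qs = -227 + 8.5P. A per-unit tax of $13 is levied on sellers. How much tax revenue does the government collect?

Pre-tax equilibrium: P* = 45, Q* = 155.5.
Tax on sellers shifts supply to Qs = -227 + 8.5(P − 13) = -337.5 + 8.5P.
583 - 9.5P = -337.5 + 8.5P gives buyer price Pb = 1841/36; sellers receive Ps = 1841/36 − 13 = 1373/36.
New quantity: Q = 583 − 9.5(1841/36) = 6997/72.
Revenue = 13 × 6997/72 = 90961/72.

Tax revenue = 90961/72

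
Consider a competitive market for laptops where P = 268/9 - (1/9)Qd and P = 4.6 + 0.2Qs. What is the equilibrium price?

Set the two price expressions equal: 268/9 - (1/9)Q = 4.6 + 0.2Q.
1133/45 = (14/45)Q, so Q* = 1133/14.
P* = 268/9 − (1/9)(1133/14) = 291/14.

P* = 291/14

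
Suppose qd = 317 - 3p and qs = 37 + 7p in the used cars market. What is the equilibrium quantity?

Set qd = qs: 317 - 3p = 37 + 7p.
280 = 10p, so p* = 28.
q* = 317 − 3(28) = 233.

q* = 233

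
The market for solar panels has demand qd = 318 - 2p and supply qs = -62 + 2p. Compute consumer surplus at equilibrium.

Equilibrium: 318 - 2p = -62 + 2p gives p* = 95, q* = 128.
Demand choke price (qd = 0): p = 159.
CS = ½(159 − 95)(128) = 4096.

Consumer surplus = 4096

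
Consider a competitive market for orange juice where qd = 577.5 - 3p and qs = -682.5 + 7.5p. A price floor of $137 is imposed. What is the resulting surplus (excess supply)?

Equilibrium price would be p* = 120, so the floor at 137 binds.
At p = 137: qd = 166.5, qs = 345.
Surplus = 345 − 166.5 = 178.5.

Surplus = 178.5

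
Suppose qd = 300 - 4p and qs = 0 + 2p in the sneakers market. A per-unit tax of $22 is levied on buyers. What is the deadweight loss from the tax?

Pre-tax equilibrium: p* = 50, q* = 100.
Tax on buyers shifts demand to qd = 300 − 4(p + 22) = 212 - 4p.
212 - 4p = 0 + 2p gives seller price ps = 106/3; buyers pay pb = 106/3 + 22 = 172/3.
New quantity: q = 300 − 4(172/3) = 212/3.
DWL = ½ × 22 × (100 − 212/3) = 968/3.

Deadweight loss = 968/3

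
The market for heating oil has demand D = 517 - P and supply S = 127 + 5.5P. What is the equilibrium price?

Set D = S: 517 - P = 127 + 5.5P.
390 = 6.5P, so P* = 60.
Q* = 517 − 1(60) = 457.

P* = 60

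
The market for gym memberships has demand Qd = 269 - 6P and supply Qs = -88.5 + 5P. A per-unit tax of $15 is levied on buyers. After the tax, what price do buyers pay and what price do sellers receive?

Buyers pay 865/22, sellers receive 535/22

Pre-tax equilibrium: P* = 32.5, Q* = 74.
Tax on buyers shifts demand to Qd = 269 − 6(P + 15) = 179 - 6P.
179 - 6P = -88.5 + 5P gives seller price Ps = 535/22; buyers pay Pb = 535/22 + 15 = 865/22.
New quantity: Q = 269 − 6(865/22) = 364/11.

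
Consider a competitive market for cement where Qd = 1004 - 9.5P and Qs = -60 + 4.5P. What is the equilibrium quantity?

Q* = 282

Set Qd = Qs: 1004 - 9.5P = -60 + 4.5P.
1064 = 14P, so P* = 76.
Q* = 1004 − 9.5(76) = 282.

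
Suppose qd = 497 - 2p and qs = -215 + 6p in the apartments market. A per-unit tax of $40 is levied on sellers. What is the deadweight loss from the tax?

Pre-tax equilibrium: p* = 89, q* = 319.
Tax on sellers shifts supply to qs = -215 + 6(p − 40) = -455 + 6p.
497 - 2p = -455 + 6p gives buyer price pb = 119; sellers receive ps = 119 − 40 = 79.
New quantity: q = 497 − 2(119) = 259.
DWL = ½ × 40 × (319 − 259) = 1200.

Deadweight loss = 1200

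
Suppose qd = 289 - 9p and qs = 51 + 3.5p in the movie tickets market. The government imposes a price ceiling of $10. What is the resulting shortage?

Equilibrium price would be p* = 19.04, so the ceiling at 10 binds.
At p = 10: qd = 289 − 9(10) = 199, qs = 51 + 3.5(10) = 86.
Shortage = 199 − 86 = 113.

Shortage = 113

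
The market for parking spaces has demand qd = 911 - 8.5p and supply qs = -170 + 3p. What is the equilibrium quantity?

Set qd = qs: 911 - 8.5p = -170 + 3p.
1081 = 11.5p, so p* = 94.
q* = 911 − 8.5(94) = 112.

q* = 112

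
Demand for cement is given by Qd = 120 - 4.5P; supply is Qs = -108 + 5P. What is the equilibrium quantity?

Q* = 12

Set Qd = Qs: 120 - 4.5P = -108 + 5P.
228 = 9.5P, so P* = 24.
Q* = 120 − 4.5(24) = 12.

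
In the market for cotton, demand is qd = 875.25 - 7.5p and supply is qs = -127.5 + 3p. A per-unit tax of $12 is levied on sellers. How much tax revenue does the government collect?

Tax revenue = 11196/7

Pre-tax equilibrium: p* = 95.5, q* = 159.
Tax on sellers shifts supply to qs = -127.5 + 3(p − 12) = -163.5 + 3p.
875.25 - 7.5p = -163.5 + 3p gives buyer price pb = 1385/14; sellers receive ps = 1385/14 − 12 = 1217/14.
New quantity: q = 875.25 − 7.5(1385/14) = 933/7.
Revenue = 12 × 933/7 = 11196/7.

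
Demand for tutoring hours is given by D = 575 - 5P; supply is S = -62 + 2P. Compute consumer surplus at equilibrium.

Consumer surplus = 1440

Equilibrium: 575 - 5P = -62 + 2P gives P* = 91, Q* = 120.
Demand choke price (D = 0): P = 115.
CS = ½(115 − 91)(120) = 1440.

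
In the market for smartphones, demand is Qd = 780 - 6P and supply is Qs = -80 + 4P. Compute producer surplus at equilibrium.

Producer surplus = 8712

Equilibrium: 780 - 6P = -80 + 4P gives P* = 86, Q* = 264.
Supply starts at P = 20 (where Qs = 0).
PS = ½(86 − 20)(264) = 8712.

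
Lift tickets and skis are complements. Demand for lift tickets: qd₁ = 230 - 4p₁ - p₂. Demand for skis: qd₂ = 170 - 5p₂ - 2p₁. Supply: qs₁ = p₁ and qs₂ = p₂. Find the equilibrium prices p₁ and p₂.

Market 1: 230 - 4p₁ - p₂ = p₁ → 5p₁ + p₂ = 230.
Market 2: 6p₂ + 2p₁ = 170.
Eliminating p₂: 6×(1) − 1×(2) gives 28p₁ = 1210, so p₁ = 605/14.
Back-substitute into (2): p₂ = (170 − 2×605/14) / 6 = 195/14.

p₁ = 605/14, p₂ = 195/14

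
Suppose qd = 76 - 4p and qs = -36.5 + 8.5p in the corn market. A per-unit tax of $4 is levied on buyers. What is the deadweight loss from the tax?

Deadweight loss = 21.76

Pre-tax equilibrium: p* = 9, q* = 40.
Tax on buyers shifts demand to qd = 76 − 4(p + 4) = 60 - 4p.
60 - 4p = -36.5 + 8.5p gives seller price ps = 7.72; buyers pay pb = 7.72 + 4 = 11.72.
New quantity: q = 76 − 4(11.72) = 29.12.
DWL = ½ × 4 × (40 − 29.12) = 21.76.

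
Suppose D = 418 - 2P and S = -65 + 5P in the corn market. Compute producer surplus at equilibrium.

Producer surplus = 7840

Equilibrium: 418 - 2P = -65 + 5P gives P* = 69, Q* = 280.
Supply starts at P = 13 (where S = 0).
PS = ½(69 − 13)(280) = 7840.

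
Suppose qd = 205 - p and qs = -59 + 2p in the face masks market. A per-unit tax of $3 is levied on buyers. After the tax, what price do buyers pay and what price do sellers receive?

Pre-tax equilibrium: p* = 88, q* = 117.
Tax on buyers shifts demand to qd = 205 − 1(p + 3) = 202 - p.
202 - p = -59 + 2p gives seller price ps = 87; buyers pay pb = 87 + 3 = 90.
New quantity: q = 205 − 1(90) = 115.

Buyers pay $90, sellers receive $87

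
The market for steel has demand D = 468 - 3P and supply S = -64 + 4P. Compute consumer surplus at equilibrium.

Equilibrium: 468 - 3P = -64 + 4P gives P* = 76, Q* = 240.
Demand choke price (D = 0): P = 156.
CS = ½(156 − 76)(240) = 9600.

Consumer surplus = 9600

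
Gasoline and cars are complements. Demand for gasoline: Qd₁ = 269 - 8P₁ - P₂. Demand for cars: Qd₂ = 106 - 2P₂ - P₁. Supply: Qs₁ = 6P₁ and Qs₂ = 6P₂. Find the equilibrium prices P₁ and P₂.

Market 1: 269 - 8P₁ - P₂ = 6P₁ → 14P₁ + P₂ = 269.
Market 2: 8P₂ + P₁ = 106.
Eliminating P₂: 8×(1) − 1×(2) gives 111P₁ = 2046, so P₁ = 682/37.
Back-substitute into (2): P₂ = (106 − 1×682/37) / 8 = 405/37.

P₁ = 682/37, P₂ = 405/37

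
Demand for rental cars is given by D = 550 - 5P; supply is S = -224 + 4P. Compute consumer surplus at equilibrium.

Equilibrium: 550 - 5P = -224 + 4P gives P* = 86, Q* = 120.
Demand choke price (D = 0): P = 110.
CS = ½(110 − 86)(120) = 1440.

Consumer surplus = 1440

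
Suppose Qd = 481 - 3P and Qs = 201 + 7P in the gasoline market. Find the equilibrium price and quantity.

P* = 28, Q* = 397

Set Qd = Qs: 481 - 3P = 201 + 7P.
280 = 10P, so P* = 28.
Q* = 481 − 3(28) = 397.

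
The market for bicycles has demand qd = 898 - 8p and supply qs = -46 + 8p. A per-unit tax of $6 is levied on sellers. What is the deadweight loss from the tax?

Deadweight loss = 72

Pre-tax equilibrium: p* = 59, q* = 426.
Tax on sellers shifts supply to qs = -46 + 8(p − 6) = -94 + 8p.
898 - 8p = -94 + 8p gives buyer price pb = 62; sellers receive ps = 62 − 6 = 56.
New quantity: q = 898 − 8(62) = 402.
DWL = ½ × 6 × (426 − 402) = 72.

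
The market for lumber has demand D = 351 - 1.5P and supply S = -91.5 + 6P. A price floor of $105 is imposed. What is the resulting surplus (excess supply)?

Equilibrium price would be P* = 59, so the floor at 105 binds.
At P = 105: D = 193.5, S = 538.5.
Surplus = 538.5 − 193.5 = 345.

Surplus = 345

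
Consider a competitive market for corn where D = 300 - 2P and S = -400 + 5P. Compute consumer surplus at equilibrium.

Equilibrium: 300 - 2P = -400 + 5P gives P* = 100, Q* = 100.
Demand choke price (D = 0): P = 150.
CS = ½(150 − 100)(100) = 2500.

Consumer surplus = 2500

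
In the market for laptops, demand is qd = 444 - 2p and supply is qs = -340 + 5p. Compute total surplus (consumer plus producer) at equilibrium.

Total surplus = 16940

Equilibrium: 444 - 2p = -340 + 5p gives p* = 112, q* = 220.
Demand choke price: p = 222; supply starts at p = 68.
CS = ½(222 − 112)(220) = 12100; PS = ½(112 − 68)(220) = 4840.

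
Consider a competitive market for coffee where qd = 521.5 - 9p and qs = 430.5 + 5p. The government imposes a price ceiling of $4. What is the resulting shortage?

Equilibrium price would be p* = 6.5, so the ceiling at 4 binds.
At p = 4: qd = 521.5 − 9(4) = 485.5, qs = 430.5 + 5(4) = 450.5.
Shortage = 485.5 − 450.5 = 35.

Shortage = 35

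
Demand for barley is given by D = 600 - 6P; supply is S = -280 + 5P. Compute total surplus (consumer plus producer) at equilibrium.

Total surplus = 2640

Equilibrium: 600 - 6P = -280 + 5P gives P* = 80, Q* = 120.
Demand choke price: P = 100; supply starts at P = 56.
CS = ½(100 − 80)(120) = 1200; PS = ½(80 − 56)(120) = 1440.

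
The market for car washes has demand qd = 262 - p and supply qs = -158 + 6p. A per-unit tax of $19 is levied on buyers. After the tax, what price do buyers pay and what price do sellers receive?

Buyers pay 534/7, sellers receive 401/7

Pre-tax equilibrium: p* = 60, q* = 202.
Tax on buyers shifts demand to qd = 262 − 1(p + 19) = 243 - p.
243 - p = -158 + 6p gives seller price ps = 401/7; buyers pay pb = 401/7 + 19 = 534/7.
New quantity: q = 262 − 1(534/7) = 1300/7.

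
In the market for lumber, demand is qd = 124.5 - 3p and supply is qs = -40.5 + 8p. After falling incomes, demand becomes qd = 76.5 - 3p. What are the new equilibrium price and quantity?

Original equilibrium: p* = 15, q* = 79.5.
New equilibrium: 76.5 - 3p = -40.5 + 8p, so 117 = 11p and p' = 117/11; q' = 76.5 − 3(117/11) = 981/22.

p' = 117/11, q' = 981/22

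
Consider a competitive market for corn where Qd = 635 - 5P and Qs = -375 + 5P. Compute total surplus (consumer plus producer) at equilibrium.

Equilibrium: 635 - 5P = -375 + 5P gives P* = 101, Q* = 130.
Demand choke price: P = 127; supply starts at P = 75.
CS = ½(127 − 101)(130) = 1690; PS = ½(101 − 75)(130) = 1690.

Total surplus = 3380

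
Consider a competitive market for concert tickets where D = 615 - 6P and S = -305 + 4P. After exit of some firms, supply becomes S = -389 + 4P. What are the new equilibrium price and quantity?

P' = 100.4, Q' = 12.6

Original equilibrium: P* = 92, Q* = 63.
New equilibrium: 615 - 6P = -389 + 4P, so 1004 = 10P and P' = 100.4; Q' = 615 − 6(100.4) = 12.6.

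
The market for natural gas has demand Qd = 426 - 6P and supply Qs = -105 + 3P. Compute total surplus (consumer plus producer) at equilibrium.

Total surplus = 1296

Equilibrium: 426 - 6P = -105 + 3P gives P* = 59, Q* = 72.
Demand choke price: P = 71; supply starts at P = 35.
CS = ½(71 − 59)(72) = 432; PS = ½(59 − 35)(72) = 864.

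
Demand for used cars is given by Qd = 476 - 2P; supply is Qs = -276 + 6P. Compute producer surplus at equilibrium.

Producer surplus = 6912

Equilibrium: 476 - 2P = -276 + 6P gives P* = 94, Q* = 288.
Supply starts at P = 46 (where Qs = 0).
PS = ½(94 − 46)(288) = 6912.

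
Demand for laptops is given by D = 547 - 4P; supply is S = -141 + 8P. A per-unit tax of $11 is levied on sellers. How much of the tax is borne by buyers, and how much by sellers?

Buyers bear 22/3, sellers bear 11/3

Pre-tax equilibrium: P* = 172/3, Q* = 953/3.
Tax on sellers shifts supply to S = -141 + 8(P − 11) = -229 + 8P.
547 - 4P = -229 + 8P gives buyer price Pb = 194/3; sellers receive Ps = 194/3 − 11 = 161/3.
New quantity: Q = 547 − 4(194/3) = 865/3.
Buyer burden = 194/3 − 172/3 = 22/3; seller burden = 172/3 − 161/3 = 11/3.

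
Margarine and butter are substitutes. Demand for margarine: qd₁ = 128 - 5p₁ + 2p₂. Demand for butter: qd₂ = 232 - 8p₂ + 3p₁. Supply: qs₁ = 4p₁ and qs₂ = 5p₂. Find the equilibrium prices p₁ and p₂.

Market 1: 128 - 5p₁ + 2p₂ = 4p₁ → 9p₁ - 2p₂ = 128.
Market 2: 13p₂ - 3p₁ = 232.
Eliminating p₂: 13×(1) + 2×(2) gives 111p₁ = 2128, so p₁ = 2128/111.
Back-substitute into (2): p₂ = (232 + 3×2128/111) / 13 = 824/37.

p₁ = 2128/111, p₂ = 824/37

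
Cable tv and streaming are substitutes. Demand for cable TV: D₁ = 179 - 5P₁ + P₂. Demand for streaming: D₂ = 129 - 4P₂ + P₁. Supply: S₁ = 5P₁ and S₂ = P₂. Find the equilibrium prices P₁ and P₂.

Market 1: 179 - 5P₁ + P₂ = 5P₁ → 10P₁ - P₂ = 179.
Market 2: 5P₂ - P₁ = 129.
Eliminating P₂: 5×(1) + 1×(2) gives 49P₁ = 1024, so P₁ = 1024/49.
Back-substitute into (2): P₂ = (129 + 1×1024/49) / 5 = 1469/49.

P₁ = 1024/49, P₂ = 1469/49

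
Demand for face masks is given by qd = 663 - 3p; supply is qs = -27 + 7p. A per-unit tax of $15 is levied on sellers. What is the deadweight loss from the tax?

Deadweight loss = 236.25

Pre-tax equilibrium: p* = 69, q* = 456.
Tax on sellers shifts supply to qs = -27 + 7(p − 15) = -132 + 7p.
663 - 3p = -132 + 7p gives buyer price pb = 79.5; sellers receive ps = 79.5 − 15 = 64.5.
New quantity: q = 663 − 3(79.5) = 424.5.
DWL = ½ × 15 × (456 − 424.5) = 236.25.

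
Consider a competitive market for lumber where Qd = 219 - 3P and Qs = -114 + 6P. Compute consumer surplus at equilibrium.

Consumer surplus = 1944

Equilibrium: 219 - 3P = -114 + 6P gives P* = 37, Q* = 108.
Demand choke price (Qd = 0): P = 73.
CS = ½(73 − 37)(108) = 1944.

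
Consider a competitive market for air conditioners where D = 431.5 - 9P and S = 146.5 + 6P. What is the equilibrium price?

P* = 19

Set D = S: 431.5 - 9P = 146.5 + 6P.
285 = 15P, so P* = 19.
Q* = 431.5 − 9(19) = 260.5.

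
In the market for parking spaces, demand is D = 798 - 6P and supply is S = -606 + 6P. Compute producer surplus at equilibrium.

Equilibrium: 798 - 6P = -606 + 6P gives P* = 117, Q* = 96.
Supply starts at P = 101 (where S = 0).
PS = ½(117 − 101)(96) = 768.

Producer surplus = 768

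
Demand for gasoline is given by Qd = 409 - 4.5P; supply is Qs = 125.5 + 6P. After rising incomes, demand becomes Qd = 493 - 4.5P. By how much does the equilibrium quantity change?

ΔQ = 48

Original equilibrium: P* = 27, Q* = 287.5.
New equilibrium: 493 - 4.5P = 125.5 + 6P, so 367.5 = 10.5P and P' = 35; Q' = 493 − 4.5(35) = 335.5.
Change in quantity: 335.5 − 287.5 = 48.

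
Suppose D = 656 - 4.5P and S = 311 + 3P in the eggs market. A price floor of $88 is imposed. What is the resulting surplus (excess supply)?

Equilibrium price would be P* = 46, so the floor at 88 binds.
At P = 88: D = 260, S = 575.
Surplus = 575 − 260 = 315.

Surplus = 315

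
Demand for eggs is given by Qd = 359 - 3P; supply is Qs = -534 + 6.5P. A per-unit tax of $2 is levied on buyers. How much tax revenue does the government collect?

Tax revenue = 2770/19

Pre-tax equilibrium: P* = 94, Q* = 77.
Tax on buyers shifts demand to Qd = 359 − 3(P + 2) = 353 - 3P.
353 - 3P = -534 + 6.5P gives seller price Ps = 1774/19; buyers pay Pb = 1774/19 + 2 = 1812/19.
New quantity: Q = 359 − 3(1812/19) = 1385/19.
Revenue = 2 × 1385/19 = 2770/19.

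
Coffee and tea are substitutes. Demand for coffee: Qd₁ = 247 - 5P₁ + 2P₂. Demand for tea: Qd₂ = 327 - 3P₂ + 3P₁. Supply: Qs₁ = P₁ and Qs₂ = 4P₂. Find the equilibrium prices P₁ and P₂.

Market 1: 247 - 5P₁ + 2P₂ = P₁ → 6P₁ - 2P₂ = 247.
Market 2: 7P₂ - 3P₁ = 327.
Eliminating P₂: 7×(1) + 2×(2) gives 36P₁ = 2383, so P₁ = 2383/36.
Back-substitute into (2): P₂ = (327 + 3×2383/36) / 7 = 901/12.

P₁ = 2383/36, P₂ = 901/12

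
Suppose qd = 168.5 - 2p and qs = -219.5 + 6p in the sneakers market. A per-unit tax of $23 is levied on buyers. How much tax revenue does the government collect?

Pre-tax equilibrium: p* = 48.5, q* = 71.5.
Tax on buyers shifts demand to qd = 168.5 − 2(p + 23) = 122.5 - 2p.
122.5 - 2p = -219.5 + 6p gives seller price ps = 42.75; buyers pay pb = 42.75 + 23 = 65.75.
New quantity: q = 168.5 − 2(65.75) = 37.
Revenue = 23 × 37 = 851.

Tax revenue = 851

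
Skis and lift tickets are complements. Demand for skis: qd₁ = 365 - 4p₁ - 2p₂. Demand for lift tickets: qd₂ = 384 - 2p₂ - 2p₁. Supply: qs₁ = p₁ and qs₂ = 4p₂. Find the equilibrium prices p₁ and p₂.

p₁ = 711/13, p₂ = 595/13

Market 1: 365 - 4p₁ - 2p₂ = p₁ → 5p₁ + 2p₂ = 365.
Market 2: 6p₂ + 2p₁ = 384.
Eliminating p₂: 6×(1) − 2×(2) gives 26p₁ = 1422, so p₁ = 711/13.
Back-substitute into (2): p₂ = (384 − 2×711/13) / 6 = 595/13.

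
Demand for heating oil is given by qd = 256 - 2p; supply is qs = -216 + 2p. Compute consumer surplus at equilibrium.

Consumer surplus = 100

Equilibrium: 256 - 2p = -216 + 2p gives p* = 118, q* = 20.
Demand choke price (qd = 0): p = 128.
CS = ½(128 − 118)(20) = 100.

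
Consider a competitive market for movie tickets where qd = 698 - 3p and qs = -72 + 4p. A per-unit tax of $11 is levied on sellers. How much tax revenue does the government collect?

Tax revenue = 26884/7

Pre-tax equilibrium: p* = 110, q* = 368.
Tax on sellers shifts supply to qs = -72 + 4(p − 11) = -116 + 4p.
698 - 3p = -116 + 4p gives buyer price pb = 814/7; sellers receive ps = 814/7 − 11 = 737/7.
New quantity: q = 698 − 3(814/7) = 2444/7.
Revenue = 11 × 2444/7 = 26884/7.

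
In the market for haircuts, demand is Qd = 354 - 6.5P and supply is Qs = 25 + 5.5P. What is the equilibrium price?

P* = 329/12

Set Qd = Qs: 354 - 6.5P = 25 + 5.5P.
329 = 12P, so P* = 329/12.
Q* = 354 − 6.5(329/12) = 4219/24.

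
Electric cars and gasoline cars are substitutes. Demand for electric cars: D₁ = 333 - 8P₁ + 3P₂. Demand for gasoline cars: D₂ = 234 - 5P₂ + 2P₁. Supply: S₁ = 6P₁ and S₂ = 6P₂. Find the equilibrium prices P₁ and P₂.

P₁ = 4365/148, P₂ = 1971/74

Market 1: 333 - 8P₁ + 3P₂ = 6P₁ → 14P₁ - 3P₂ = 333.
Market 2: 11P₂ - 2P₁ = 234.
Eliminating P₂: 11×(1) + 3×(2) gives 148P₁ = 4365, so P₁ = 4365/148.
Back-substitute into (2): P₂ = (234 + 2×4365/148) / 11 = 1971/74.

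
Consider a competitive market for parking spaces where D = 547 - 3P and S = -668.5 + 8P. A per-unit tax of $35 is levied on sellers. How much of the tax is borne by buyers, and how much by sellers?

Pre-tax equilibrium: P* = 110.5, Q* = 215.5.
Tax on sellers shifts supply to S = -668.5 + 8(P − 35) = -948.5 + 8P.
547 - 3P = -948.5 + 8P gives buyer price Pb = 2991/22; sellers receive Ps = 2991/22 − 35 = 2221/22.
New quantity: Q = 547 − 3(2991/22) = 3061/22.
Buyer burden = 2991/22 − 110.5 = 280/11; seller burden = 110.5 − 2221/22 = 105/11.

Buyers bear 280/11, sellers bear 105/11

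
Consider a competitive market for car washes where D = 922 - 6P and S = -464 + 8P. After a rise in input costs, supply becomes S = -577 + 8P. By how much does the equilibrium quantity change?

Original equilibrium: P* = 99, Q* = 328.
New equilibrium: 922 - 6P = -577 + 8P, so 1499 = 14P and P' = 1499/14; Q' = 922 − 6(1499/14) = 1957/7.
Change in quantity: 1957/7 − 328 = -339/7.

ΔQ = -339/7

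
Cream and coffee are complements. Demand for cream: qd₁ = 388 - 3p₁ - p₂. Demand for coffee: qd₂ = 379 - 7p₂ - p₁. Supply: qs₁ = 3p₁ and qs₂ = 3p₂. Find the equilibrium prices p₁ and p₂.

Market 1: 388 - 3p₁ - p₂ = 3p₁ → 6p₁ + p₂ = 388.
Market 2: 10p₂ + p₁ = 379.
Eliminating p₂: 10×(1) − 1×(2) gives 59p₁ = 3501, so p₁ = 3501/59.
Back-substitute into (2): p₂ = (379 − 1×3501/59) / 10 = 1886/59.

p₁ = 3501/59, p₂ = 1886/59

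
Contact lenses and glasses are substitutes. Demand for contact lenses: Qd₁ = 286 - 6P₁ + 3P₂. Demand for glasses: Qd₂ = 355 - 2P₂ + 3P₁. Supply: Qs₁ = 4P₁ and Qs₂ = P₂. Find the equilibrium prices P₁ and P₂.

P₁ = 641/7, P₂ = 4408/21

Market 1: 286 - 6P₁ + 3P₂ = 4P₁ → 10P₁ - 3P₂ = 286.
Market 2: 3P₂ - 3P₁ = 355.
Eliminating P₂: 3×(1) + 3×(2) gives 21P₁ = 1923, so P₁ = 641/7.
Back-substitute into (2): P₂ = (355 + 3×641/7) / 3 = 4408/21.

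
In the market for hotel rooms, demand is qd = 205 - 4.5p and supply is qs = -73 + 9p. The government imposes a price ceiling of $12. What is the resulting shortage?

Equilibrium price would be p* = 556/27, so the ceiling at 12 binds.
At p = 12: qd = 205 − 4.5(12) = 151, qs = -73 + 9(12) = 35.
Shortage = 151 − 35 = 116.

Shortage = 116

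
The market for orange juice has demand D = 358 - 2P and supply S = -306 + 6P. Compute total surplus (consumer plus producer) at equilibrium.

Equilibrium: 358 - 2P = -306 + 6P gives P* = 83, Q* = 192.
Demand choke price: P = 179; supply starts at P = 51.
CS = ½(179 − 83)(192) = 9216; PS = ½(83 − 51)(192) = 3072.

Total surplus = 12288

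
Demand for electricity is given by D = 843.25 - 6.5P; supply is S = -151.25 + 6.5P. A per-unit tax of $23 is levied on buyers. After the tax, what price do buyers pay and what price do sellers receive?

Buyers pay $88, sellers receive $65

Pre-tax equilibrium: P* = 76.5, Q* = 346.
Tax on buyers shifts demand to D = 843.25 − 6.5(P + 23) = 693.75 - 6.5P.
693.75 - 6.5P = -151.25 + 6.5P gives seller price Ps = 65; buyers pay Pb = 65 + 23 = 88.
New quantity: Q = 843.25 − 6.5(88) = 271.25.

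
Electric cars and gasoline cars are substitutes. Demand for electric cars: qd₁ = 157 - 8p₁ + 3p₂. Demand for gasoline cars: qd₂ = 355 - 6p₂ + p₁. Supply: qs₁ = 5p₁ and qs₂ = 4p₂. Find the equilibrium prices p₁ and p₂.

Market 1: 157 - 8p₁ + 3p₂ = 5p₁ → 13p₁ - 3p₂ = 157.
Market 2: 10p₂ - p₁ = 355.
Eliminating p₂: 10×(1) + 3×(2) gives 127p₁ = 2635, so p₁ = 2635/127.
Back-substitute into (2): p₂ = (355 + 1×2635/127) / 10 = 4772/127.

p₁ = 2635/127, p₂ = 4772/127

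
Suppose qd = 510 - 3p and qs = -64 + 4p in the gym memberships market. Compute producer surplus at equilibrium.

Producer surplus = 8712

Equilibrium: 510 - 3p = -64 + 4p gives p* = 82, q* = 264.
Supply starts at p = 16 (where qs = 0).
PS = ½(82 − 16)(264) = 8712.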